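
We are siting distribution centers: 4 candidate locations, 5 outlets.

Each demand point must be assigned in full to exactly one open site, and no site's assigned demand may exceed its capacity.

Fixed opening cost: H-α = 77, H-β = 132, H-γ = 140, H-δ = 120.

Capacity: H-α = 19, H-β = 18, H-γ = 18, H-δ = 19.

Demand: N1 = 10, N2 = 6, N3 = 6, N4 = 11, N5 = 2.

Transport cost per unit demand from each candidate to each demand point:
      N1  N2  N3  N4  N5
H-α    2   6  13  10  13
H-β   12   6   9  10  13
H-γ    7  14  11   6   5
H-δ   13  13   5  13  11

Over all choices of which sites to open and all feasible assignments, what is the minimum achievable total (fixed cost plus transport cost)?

Open {H-α, H-γ}; cheapest assignment that respects the capacities:
  H-α (cap 19, load 18): N1, N2, N5 — cost 10×2 + 6×6 + 2×13 = 82
  H-γ (cap 18, load 17): N3, N4 — cost 6×11 + 11×6 = 132
  Shipping 214, fixed 217 → total 431.
  Any other capacity-feasible assignment to {H-α, H-γ} ships for at least 214.
Compare {H-α, H-δ}: its best feasible assignment gives total 448.
Compare {H-α, H-β}: its best feasible assignment gives total 455.
Every other set of open sites that can feasibly serve all demand totals ≥ 448 even under its best assignment. Minimum: 431.

431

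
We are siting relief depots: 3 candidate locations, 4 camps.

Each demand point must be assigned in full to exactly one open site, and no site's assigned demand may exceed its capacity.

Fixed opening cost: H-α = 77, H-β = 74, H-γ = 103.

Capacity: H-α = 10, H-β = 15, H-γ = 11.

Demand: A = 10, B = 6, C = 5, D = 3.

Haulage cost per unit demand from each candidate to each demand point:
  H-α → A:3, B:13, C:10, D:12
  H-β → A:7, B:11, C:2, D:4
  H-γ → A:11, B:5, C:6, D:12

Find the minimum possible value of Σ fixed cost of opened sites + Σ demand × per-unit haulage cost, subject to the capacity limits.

Open {H-α, H-β}; cheapest assignment that respects the capacities:
  H-α (cap 10, load 10): A — cost 10×3 = 30
  H-β (cap 15, load 14): B, C, D — cost 6×11 + 5×2 + 3×4 = 88
  Shipping 118, fixed 151 → total 269.
  Any other capacity-feasible assignment to {H-α, H-β} ships for at least 118.
Compare {H-β, H-γ}: its best feasible assignment gives total 319.
Compare {H-α, H-β, H-γ}: its best feasible assignment gives total 336.
Every other set of open sites that can feasibly serve all demand totals ≥ 319 even under its best assignment. Minimum: 269.

269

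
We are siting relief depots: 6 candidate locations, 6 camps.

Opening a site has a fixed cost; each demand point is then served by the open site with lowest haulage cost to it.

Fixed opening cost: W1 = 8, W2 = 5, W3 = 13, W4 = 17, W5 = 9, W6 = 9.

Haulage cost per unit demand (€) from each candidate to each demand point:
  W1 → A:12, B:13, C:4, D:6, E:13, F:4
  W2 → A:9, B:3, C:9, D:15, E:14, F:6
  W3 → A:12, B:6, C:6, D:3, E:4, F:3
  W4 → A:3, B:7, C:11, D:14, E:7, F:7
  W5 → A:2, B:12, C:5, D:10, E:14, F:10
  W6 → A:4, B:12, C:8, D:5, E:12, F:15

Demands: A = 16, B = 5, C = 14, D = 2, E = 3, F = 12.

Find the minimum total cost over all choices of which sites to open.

192

Open {W1, W2, W3, W5}: assign each demand point to its cheapest open site.
  A→W5 16×2=32, B→W2 5×3=15, C→W1 14×4=56, D→W3 2×3=6, E→W3 3×4=12, F→W3 12×3=36
  haulage cost 157, fixed 35 → total 192.
Compare {W2, W3, W5}: haulage cost 171 + fixed 27 = 198.
Compare {W1, W2, W3, W5, W6}: haulage cost 157 + fixed 44 = 201.
Compare {W1, W3, W5}: haulage cost 172 + fixed 30 = 202.
All other subsets cost ≥ 198. Minimum total cost: 192.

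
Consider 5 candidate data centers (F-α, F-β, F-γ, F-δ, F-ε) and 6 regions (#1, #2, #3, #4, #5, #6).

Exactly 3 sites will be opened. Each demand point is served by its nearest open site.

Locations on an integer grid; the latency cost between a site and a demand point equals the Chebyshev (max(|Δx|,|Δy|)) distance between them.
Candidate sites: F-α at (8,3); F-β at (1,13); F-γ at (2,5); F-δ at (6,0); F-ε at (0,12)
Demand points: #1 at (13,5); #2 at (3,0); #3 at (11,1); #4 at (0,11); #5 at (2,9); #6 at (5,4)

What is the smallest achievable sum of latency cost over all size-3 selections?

Open {F-α, F-δ, F-ε}.
  #1→F-α 5, #2→F-δ 3, #3→F-α 3, #4→F-ε 1, #5→F-ε 3, #6→F-α 3  ⇒ total 18.
Compare {F-α, F-β, F-δ}: total 20.
Compare {F-α, F-β, F-ε}: total 20.
No size-3 selection does better; minimum is 18.

18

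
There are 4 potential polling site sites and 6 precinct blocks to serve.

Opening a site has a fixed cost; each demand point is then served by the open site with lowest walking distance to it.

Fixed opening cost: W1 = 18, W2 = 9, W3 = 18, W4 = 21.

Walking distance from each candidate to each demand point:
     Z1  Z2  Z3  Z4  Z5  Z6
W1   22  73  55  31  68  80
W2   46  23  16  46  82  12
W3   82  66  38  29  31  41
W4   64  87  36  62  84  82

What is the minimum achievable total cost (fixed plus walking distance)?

178

Open {W1, W2, W3}: assign each demand point to its cheapest open site.
  Z1→W1 22, Z2→W2 23, Z3→W2 16, Z4→W3 29, Z5→W3 31, Z6→W2 12
  walking distance 133, fixed 45 → total 178.
Compare {W2, W3}: walking distance 157 + fixed 27 = 184.
Compare {W1, W2}: walking distance 172 + fixed 27 = 199.
Compare {W1, W2, W3, W4}: walking distance 133 + fixed 66 = 199.
All other subsets cost ≥ 184. Minimum total cost: 178.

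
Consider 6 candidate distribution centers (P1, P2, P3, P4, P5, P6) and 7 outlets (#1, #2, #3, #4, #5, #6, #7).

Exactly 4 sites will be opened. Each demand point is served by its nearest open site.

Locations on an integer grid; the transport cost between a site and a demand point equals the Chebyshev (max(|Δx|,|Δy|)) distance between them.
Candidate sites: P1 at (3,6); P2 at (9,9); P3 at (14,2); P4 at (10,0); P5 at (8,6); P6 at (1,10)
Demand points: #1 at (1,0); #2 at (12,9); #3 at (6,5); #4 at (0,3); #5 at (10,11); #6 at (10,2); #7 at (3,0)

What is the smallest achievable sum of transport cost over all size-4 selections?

Open {P1, P2, P4, P5}.
  #1→P1 6, #2→P2 3, #3→P5 2, #4→P1 3, #5→P2 2, #6→P4 2, #7→P1 6  ⇒ total 24.
Compare {P1, P2, P3, P4}: total 25.
Compare {P1, P2, P4, P6}: total 25.
No size-4 selection does better; minimum is 24.

24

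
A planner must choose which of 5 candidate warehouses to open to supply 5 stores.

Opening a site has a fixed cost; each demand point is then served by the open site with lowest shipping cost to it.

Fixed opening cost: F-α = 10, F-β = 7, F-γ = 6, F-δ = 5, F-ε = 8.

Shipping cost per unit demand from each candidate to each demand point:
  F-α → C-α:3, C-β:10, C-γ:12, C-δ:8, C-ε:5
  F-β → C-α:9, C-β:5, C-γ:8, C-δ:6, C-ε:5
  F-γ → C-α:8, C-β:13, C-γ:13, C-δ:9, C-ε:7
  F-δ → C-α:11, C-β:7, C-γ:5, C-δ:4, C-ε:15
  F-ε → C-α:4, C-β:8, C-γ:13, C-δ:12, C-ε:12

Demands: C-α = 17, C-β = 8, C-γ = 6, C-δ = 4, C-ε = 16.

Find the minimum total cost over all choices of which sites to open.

239

Open {F-α, F-β, F-δ}: assign each demand point to its cheapest open site.
  C-α→F-α 17×3=51, C-β→F-β 8×5=40, C-γ→F-δ 6×5=30, C-δ→F-δ 4×4=16, C-ε→F-α 16×5=80
  shipping cost 217, fixed 22 → total 239.
Compare {F-α, F-β, F-γ, F-δ}: shipping cost 217 + fixed 28 = 245.
Compare {F-α, F-β, F-δ, F-ε}: shipping cost 217 + fixed 30 = 247.
Compare {F-α, F-δ}: shipping cost 233 + fixed 15 = 248.
All other subsets cost ≥ 245. Minimum total cost: 239.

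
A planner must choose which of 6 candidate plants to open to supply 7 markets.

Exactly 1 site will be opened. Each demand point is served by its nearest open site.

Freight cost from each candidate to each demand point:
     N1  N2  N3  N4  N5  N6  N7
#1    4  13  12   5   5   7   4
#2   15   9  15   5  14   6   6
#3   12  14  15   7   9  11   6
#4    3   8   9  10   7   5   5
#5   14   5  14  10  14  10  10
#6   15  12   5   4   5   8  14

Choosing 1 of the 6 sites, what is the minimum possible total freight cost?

Open {#4}.
  N1→#4 3, N2→#4 8, N3→#4 9, N4→#4 10, N5→#4 7, N6→#4 5, N7→#4 5  ⇒ total 47.
Compare {#1}: total 50.
Compare {#6}: total 63.
No size-1 selection does better; minimum is 47.

47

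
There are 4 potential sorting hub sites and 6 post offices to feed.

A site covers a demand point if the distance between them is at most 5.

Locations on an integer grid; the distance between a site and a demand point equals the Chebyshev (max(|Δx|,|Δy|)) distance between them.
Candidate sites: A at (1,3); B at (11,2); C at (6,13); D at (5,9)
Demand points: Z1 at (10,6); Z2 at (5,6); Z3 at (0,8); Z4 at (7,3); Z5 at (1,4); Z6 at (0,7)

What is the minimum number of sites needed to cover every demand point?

2

Coverage sets (demand points within 5 of each site):
  A: {Z2, Z3, Z5, Z6}
  B: {Z1, Z4}
  C: {}
  D: {Z1, Z2, Z3, Z5, Z6}
No single site covers all 6 demand points.
But {A, B} covers everything, so the minimum is 2.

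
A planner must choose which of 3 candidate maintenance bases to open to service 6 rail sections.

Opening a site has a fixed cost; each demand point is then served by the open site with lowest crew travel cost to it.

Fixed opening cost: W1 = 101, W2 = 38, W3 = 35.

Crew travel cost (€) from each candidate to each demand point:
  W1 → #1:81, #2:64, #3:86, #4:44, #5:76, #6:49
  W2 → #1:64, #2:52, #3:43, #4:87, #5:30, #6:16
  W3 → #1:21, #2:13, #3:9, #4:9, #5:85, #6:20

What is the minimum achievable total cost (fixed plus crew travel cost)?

Open {W2, W3}: assign each demand point to its cheapest open site.
  #1→W3 21, #2→W3 13, #3→W3 9, #4→W3 9, #5→W2 30, #6→W2 16
  crew travel cost 98, fixed 73 → total 171.
Compare {W3}: crew travel cost 157 + fixed 35 = 192.
Compare {W1, W2, W3}: crew travel cost 98 + fixed 174 = 272.
Compare {W1, W3}: crew travel cost 148 + fixed 136 = 284.
All other subsets cost ≥ 192. Minimum total cost: 171.

171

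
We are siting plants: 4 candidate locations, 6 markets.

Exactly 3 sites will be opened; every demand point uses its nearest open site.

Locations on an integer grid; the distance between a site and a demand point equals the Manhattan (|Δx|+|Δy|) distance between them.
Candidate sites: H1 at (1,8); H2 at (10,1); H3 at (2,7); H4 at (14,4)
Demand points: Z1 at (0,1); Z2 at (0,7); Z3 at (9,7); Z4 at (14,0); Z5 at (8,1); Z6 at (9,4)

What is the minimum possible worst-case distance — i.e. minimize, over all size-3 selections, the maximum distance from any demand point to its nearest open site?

8

Open {H1, H2, H3}.
  Farthest demand point is Z1 at distance 8 (to H1); all others are ≤ 8.
With {H1, H2, H4} the worst case is 8.
With {H2, H3, H4} the worst case is 8.
No size-3 selection achieves below 8.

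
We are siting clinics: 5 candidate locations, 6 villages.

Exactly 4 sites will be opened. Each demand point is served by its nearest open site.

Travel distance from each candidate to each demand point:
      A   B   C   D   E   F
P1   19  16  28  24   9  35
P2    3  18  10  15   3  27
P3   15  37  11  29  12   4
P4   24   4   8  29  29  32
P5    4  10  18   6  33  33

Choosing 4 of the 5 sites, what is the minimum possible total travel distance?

28

Open {P2, P3, P4, P5}.
  A→P2 3, B→P4 4, C→P4 8, D→P5 6, E→P2 3, F→P3 4  ⇒ total 28.
Compare {P1, P3, P4, P5}: total 35.
Compare {P1, P2, P3, P5}: total 36.
No size-4 selection does better; minimum is 28.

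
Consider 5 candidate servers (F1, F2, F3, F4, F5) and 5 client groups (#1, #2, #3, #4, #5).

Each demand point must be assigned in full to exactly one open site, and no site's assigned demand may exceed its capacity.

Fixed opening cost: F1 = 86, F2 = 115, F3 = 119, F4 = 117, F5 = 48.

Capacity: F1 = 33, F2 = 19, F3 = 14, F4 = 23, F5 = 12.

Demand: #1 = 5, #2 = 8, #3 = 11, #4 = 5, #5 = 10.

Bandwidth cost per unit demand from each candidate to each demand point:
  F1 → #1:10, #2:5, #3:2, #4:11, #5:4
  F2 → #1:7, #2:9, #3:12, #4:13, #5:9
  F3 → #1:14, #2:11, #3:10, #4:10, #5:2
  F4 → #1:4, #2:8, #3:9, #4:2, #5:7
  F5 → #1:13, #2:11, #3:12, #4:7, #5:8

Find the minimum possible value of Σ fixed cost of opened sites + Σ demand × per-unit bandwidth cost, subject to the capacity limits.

Open {F1, F4}; cheapest assignment that respects the capacities:
  F1 (cap 33, load 29): #2, #3, #5 — cost 8×5 + 11×2 + 10×4 = 102
  F4 (cap 23, load 10): #1, #4 — cost 5×4 + 5×2 = 30
  Shipping 132, fixed 203 → total 335.
  Any other capacity-feasible assignment to {F1, F4} ships for at least 132.
Compare {F1, F5}: its best feasible assignment gives total 336.
Compare {F1, F4, F5}: its best feasible assignment gives total 383.
Every other set of open sites that can feasibly serve all demand totals ≥ 336 even under its best assignment. Minimum: 335.

335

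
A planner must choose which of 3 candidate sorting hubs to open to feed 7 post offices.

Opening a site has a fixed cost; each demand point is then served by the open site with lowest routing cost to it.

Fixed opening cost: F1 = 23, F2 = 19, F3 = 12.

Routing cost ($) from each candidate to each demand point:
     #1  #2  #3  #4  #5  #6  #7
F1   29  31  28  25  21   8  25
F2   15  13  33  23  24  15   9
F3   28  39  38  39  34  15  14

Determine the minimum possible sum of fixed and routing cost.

151

Open {F2}: assign each demand point to its cheapest open site.
  #1→F2 15, #2→F2 13, #3→F2 33, #4→F2 23, #5→F2 24, #6→F2 15, #7→F2 9
  routing cost 132, fixed 19 → total 151.
Compare {F1, F2}: routing cost 117 + fixed 42 = 159.
Compare {F2, F3}: routing cost 132 + fixed 31 = 163.
Compare {F1, F2, F3}: routing cost 117 + fixed 54 = 171.
All other subsets cost ≥ 159. Minimum total cost: 151.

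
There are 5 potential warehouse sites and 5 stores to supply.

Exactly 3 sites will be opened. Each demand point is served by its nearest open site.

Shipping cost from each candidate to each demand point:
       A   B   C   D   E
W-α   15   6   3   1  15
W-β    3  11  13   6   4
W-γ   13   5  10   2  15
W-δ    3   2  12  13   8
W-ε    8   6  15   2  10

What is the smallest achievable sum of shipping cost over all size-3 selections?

13

Open {W-α, W-β, W-δ}.
  A→W-β 3, B→W-δ 2, C→W-α 3, D→W-α 1, E→W-β 4  ⇒ total 13.
Compare {W-α, W-β, W-γ}: total 16.
Compare {W-α, W-β, W-ε}: total 17.
No size-3 selection does better; minimum is 13.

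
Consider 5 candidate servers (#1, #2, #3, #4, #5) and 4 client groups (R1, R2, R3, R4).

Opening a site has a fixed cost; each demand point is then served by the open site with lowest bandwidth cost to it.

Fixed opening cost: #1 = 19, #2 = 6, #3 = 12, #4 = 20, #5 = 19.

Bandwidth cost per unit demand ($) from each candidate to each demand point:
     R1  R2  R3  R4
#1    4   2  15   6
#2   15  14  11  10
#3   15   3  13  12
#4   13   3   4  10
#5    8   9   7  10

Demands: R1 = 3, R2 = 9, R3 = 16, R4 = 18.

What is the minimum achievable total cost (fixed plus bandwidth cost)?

241

Open {#1, #4}: assign each demand point to its cheapest open site.
  R1→#1 3×4=12, R2→#1 9×2=18, R3→#4 16×4=64, R4→#1 18×6=108
  bandwidth cost 202, fixed 39 → total 241.
Compare {#1, #2, #4}: bandwidth cost 202 + fixed 45 = 247.
Compare {#1, #3, #4}: bandwidth cost 202 + fixed 51 = 253.
Compare {#1, #2, #3, #4}: bandwidth cost 202 + fixed 57 = 259.
All other subsets cost ≥ 247. Minimum total cost: 241.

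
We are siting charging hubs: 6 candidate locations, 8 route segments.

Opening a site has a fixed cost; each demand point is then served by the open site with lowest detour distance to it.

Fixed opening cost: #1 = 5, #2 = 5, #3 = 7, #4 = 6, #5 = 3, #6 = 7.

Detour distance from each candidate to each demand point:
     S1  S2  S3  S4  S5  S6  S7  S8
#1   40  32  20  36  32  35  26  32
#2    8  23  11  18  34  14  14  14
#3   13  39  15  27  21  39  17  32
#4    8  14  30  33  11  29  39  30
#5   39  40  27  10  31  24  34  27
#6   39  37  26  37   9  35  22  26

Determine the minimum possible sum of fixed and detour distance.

Open {#2, #4, #5}: assign each demand point to its cheapest open site.
  S1→#2 8, S2→#4 14, S3→#2 11, S4→#5 10, S5→#4 11, S6→#2 14, S7→#2 14, S8→#2 14
  detour distance 96, fixed 14 → total 110.
Compare {#2, #4}: detour distance 104 + fixed 11 = 115.
Compare {#1, #2, #4, #5}: detour distance 96 + fixed 19 = 115.
Compare {#2, #4, #5, #6}: detour distance 94 + fixed 21 = 115.
All other subsets cost ≥ 115. Minimum total cost: 110.

110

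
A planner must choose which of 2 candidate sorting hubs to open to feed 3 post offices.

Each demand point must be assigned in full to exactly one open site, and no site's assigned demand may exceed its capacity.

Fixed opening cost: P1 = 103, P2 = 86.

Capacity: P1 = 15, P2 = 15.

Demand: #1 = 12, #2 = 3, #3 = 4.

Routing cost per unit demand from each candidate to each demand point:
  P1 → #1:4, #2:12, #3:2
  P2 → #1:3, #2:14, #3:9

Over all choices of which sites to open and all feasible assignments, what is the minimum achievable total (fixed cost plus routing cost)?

Open {P1, P2}; cheapest assignment that respects the capacities:
  P1 (cap 15, load 7): #2, #3 — cost 3×12 + 4×2 = 44
  P2 (cap 15, load 12): #1 — cost 12×3 = 36
  Shipping 80, fixed 189 → total 269.
  Any other capacity-feasible assignment to {P1, P2} ships for at least 80.
Total demand is 19 and no other set of sites has combined capacity ≥ 19, so {P1, P2} is the only feasible choice of open sites. Minimum: 269.

269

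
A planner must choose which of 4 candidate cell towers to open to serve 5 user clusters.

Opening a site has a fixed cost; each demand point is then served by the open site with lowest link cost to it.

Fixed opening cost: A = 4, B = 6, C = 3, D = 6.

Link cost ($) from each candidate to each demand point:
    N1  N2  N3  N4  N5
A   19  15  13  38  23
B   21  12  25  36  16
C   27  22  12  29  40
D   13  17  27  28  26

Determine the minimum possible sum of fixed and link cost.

96

Open {B, C, D}: assign each demand point to its cheapest open site.
  N1→D 13, N2→B 12, N3→C 12, N4→D 28, N5→B 16
  link cost 81, fixed 15 → total 96.
Compare {A, B, D}: link cost 82 + fixed 16 = 98.
Compare {B, C}: link cost 90 + fixed 9 = 99.
Compare {A, B, C, D}: link cost 81 + fixed 19 = 100.
All other subsets cost ≥ 98. Minimum total cost: 96.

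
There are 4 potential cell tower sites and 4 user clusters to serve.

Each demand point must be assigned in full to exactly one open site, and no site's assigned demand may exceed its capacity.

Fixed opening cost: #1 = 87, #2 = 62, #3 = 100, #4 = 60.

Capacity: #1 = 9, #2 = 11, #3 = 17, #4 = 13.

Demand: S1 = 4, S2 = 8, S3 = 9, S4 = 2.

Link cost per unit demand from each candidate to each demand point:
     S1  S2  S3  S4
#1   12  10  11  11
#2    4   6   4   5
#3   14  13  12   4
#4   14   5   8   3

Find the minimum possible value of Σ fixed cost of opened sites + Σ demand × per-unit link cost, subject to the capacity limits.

Open {#2, #4}; cheapest assignment that respects the capacities:
  #2 (cap 11, load 11): S3, S4 — cost 9×4 + 2×5 = 46
  #4 (cap 13, load 12): S1, S2 — cost 4×14 + 8×5 = 96
  Shipping 142, fixed 122 → total 264.
  Any other capacity-feasible assignment to {#2, #4} ships for at least 142.
Compare {#1, #2, #4}: its best feasible assignment gives total 339.
Compare {#2, #3, #4}: its best feasible assignment gives total 360.
Every other set of open sites that can feasibly serve all demand totals ≥ 339 even under its best assignment. Minimum: 264.

264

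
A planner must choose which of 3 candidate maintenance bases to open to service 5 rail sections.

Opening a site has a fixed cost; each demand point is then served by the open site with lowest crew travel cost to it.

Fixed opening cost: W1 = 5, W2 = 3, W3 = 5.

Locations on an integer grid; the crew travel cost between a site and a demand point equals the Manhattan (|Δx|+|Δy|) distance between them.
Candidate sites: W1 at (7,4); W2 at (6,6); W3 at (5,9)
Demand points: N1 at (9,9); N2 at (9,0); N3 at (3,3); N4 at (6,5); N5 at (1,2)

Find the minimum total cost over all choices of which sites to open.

Open {W1}: assign each demand point to its cheapest open site.
  N1→W1 7, N2→W1 6, N3→W1 5, N4→W1 2, N5→W1 8
  crew travel cost 28, fixed 5 → total 33.
Compare {W2}: crew travel cost 31 + fixed 3 = 34.
Compare {W1, W2}: crew travel cost 26 + fixed 8 = 34.
Compare {W1, W3}: crew travel cost 25 + fixed 10 = 35.
All other subsets cost ≥ 34. Minimum total cost: 33.

33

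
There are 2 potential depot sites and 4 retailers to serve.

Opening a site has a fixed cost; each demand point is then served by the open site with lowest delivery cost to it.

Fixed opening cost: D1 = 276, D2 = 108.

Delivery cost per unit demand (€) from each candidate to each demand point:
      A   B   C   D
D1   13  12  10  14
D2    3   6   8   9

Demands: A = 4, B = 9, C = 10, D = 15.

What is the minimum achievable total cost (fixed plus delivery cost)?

Open {D2}: assign each demand point to its cheapest open site.
  A→D2 4×3=12, B→D2 9×6=54, C→D2 10×8=80, D→D2 15×9=135
  delivery cost 281, fixed 108 → total 389.
Compare {D1, D2}: delivery cost 281 + fixed 384 = 665.
Compare {D1}: delivery cost 470 + fixed 276 = 746.

389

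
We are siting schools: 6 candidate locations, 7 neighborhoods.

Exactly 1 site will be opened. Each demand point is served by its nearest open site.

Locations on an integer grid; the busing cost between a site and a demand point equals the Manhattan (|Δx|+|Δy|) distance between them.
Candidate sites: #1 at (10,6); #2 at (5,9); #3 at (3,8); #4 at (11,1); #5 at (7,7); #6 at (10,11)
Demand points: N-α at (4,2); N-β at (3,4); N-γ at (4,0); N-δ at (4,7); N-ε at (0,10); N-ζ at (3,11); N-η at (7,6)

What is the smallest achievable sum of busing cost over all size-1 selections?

36

Open {#3}.
  N-α→#3 7, N-β→#3 4, N-γ→#3 9, N-δ→#3 2, N-ε→#3 5, N-ζ→#3 3, N-η→#3 6  ⇒ total 36.
Compare {#2}: total 43.
Compare {#5}: total 47.
No size-1 selection does better; minimum is 36.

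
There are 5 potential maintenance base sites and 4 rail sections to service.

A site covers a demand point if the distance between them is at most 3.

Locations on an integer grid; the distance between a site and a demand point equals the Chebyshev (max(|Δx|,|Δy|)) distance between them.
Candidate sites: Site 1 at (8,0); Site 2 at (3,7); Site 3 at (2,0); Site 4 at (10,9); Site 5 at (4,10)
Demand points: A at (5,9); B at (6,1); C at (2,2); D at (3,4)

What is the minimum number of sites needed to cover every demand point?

Coverage sets (demand points within 3 of each site):
  Site 1: {B}
  Site 2: {A, D}
  Site 3: {C}
  Site 4: {}
  Site 5: {A}
No 2 sites suffice: every size-2 union leaves at least one demand point uncovered.
But {Site 1, Site 2, Site 3} covers everything, so the minimum is 3.

3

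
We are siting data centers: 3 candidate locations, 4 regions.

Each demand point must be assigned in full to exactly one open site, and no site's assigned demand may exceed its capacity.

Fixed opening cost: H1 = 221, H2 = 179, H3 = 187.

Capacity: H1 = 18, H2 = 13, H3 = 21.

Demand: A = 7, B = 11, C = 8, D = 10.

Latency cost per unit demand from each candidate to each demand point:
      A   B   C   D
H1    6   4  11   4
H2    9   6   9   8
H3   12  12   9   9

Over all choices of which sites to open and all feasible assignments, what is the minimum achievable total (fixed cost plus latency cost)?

656

Open {H1, H3}; cheapest assignment that respects the capacities:
  H1 (cap 18, load 18): A, B — cost 7×6 + 11×4 = 86
  H3 (cap 21, load 18): C, D — cost 8×9 + 10×9 = 162
  Shipping 248, fixed 408 → total 656.
  Any other capacity-feasible assignment to {H1, H3} ships for at least 248.
Compare {H1, H2, H3}: its best feasible assignment gives total 807.
Every other set of open sites that can feasibly serve all demand totals ≥ 807 even under its best assignment. Minimum: 656.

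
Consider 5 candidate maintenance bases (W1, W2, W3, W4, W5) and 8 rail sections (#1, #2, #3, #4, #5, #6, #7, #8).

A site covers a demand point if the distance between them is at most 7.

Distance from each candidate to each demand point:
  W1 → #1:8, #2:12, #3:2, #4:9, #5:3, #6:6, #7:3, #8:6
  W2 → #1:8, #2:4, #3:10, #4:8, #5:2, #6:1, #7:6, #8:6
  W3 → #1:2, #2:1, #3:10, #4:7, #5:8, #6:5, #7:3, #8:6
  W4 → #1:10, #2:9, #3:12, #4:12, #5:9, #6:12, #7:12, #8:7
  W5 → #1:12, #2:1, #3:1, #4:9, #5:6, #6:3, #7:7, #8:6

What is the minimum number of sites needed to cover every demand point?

2

Coverage sets (demand points within 7 of each site):
  W1: {#3, #5, #6, #7, #8}
  W2: {#2, #5, #6, #7, #8}
  W3: {#1, #2, #4, #6, #7, #8}
  W4: {#8}
  W5: {#2, #3, #5, #6, #7, #8}
No single site covers all 8 demand points.
But {W1, W3} covers everything, so the minimum is 2.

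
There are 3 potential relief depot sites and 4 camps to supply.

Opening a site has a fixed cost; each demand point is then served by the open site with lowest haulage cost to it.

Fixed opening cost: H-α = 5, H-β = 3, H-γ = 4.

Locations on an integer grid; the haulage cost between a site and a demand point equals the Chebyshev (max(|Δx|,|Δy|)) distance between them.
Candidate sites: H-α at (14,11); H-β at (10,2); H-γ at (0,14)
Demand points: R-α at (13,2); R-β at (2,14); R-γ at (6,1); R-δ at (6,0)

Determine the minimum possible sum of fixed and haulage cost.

Open {H-β, H-γ}: assign each demand point to its cheapest open site.
  R-α→H-β 3, R-β→H-γ 2, R-γ→H-β 4, R-δ→H-β 4
  haulage cost 13, fixed 7 → total 20.
Compare {H-α, H-β, H-γ}: haulage cost 13 + fixed 12 = 25.
Compare {H-β}: haulage cost 23 + fixed 3 = 26.
Compare {H-α, H-β}: haulage cost 23 + fixed 8 = 31.
All other subsets cost ≥ 25. Minimum total cost: 20.

20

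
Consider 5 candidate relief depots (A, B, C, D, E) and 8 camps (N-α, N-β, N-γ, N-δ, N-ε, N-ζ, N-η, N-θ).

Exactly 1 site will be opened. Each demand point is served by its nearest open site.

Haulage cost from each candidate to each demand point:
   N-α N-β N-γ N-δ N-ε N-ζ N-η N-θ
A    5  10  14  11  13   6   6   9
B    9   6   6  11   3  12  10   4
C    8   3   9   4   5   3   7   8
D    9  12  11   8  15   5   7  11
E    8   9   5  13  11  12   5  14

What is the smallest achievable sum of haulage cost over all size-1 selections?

Open {C}.
  N-α→C 8, N-β→C 3, N-γ→C 9, N-δ→C 4, N-ε→C 5, N-ζ→C 3, N-η→C 7, N-θ→C 8  ⇒ total 47.
Compare {B}: total 61.
Compare {A}: total 74.
No size-1 selection does better; minimum is 47.

47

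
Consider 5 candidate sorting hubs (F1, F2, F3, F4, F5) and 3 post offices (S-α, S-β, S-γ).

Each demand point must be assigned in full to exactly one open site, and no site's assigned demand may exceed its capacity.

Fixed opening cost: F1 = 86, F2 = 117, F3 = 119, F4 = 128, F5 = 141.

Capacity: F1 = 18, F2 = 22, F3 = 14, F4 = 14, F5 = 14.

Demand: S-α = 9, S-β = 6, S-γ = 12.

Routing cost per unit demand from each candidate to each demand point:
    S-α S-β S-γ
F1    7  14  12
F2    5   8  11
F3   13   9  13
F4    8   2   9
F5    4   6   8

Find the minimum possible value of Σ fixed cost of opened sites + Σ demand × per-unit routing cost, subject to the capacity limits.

Open {F2, F4}; cheapest assignment that respects the capacities:
  F2 (cap 22, load 21): S-α, S-γ — cost 9×5 + 12×11 = 177
  F4 (cap 14, load 6): S-β — cost 6×2 = 12
  Shipping 189, fixed 245 → total 434.
  Any other capacity-feasible assignment to {F2, F4} ships for at least 189.
Compare {F1, F2}: its best feasible assignment gives total 440.
Compare {F2, F5}: its best feasible assignment gives total 447.
Every other set of open sites that can feasibly serve all demand totals ≥ 440 even under its best assignment. Minimum: 434.

434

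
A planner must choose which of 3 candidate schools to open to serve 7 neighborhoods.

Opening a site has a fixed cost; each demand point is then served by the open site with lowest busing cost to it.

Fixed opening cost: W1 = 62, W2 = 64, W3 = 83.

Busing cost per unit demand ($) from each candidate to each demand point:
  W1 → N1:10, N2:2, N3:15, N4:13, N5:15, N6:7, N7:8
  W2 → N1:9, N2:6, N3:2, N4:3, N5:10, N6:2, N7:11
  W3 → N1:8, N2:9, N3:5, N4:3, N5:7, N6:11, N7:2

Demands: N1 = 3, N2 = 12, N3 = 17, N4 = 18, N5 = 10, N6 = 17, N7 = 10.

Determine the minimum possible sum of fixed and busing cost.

455

Open {W2, W3}: assign each demand point to its cheapest open site.
  N1→W3 3×8=24, N2→W2 12×6=72, N3→W2 17×2=34, N4→W2 18×3=54, N5→W3 10×7=70, N6→W2 17×2=34, N7→W3 10×2=20
  busing cost 308, fixed 147 → total 455.
Compare {W1, W2, W3}: busing cost 260 + fixed 209 = 469.
Compare {W1, W2}: busing cost 353 + fixed 126 = 479.
Compare {W2}: busing cost 431 + fixed 64 = 495.
All other subsets cost ≥ 469. Minimum total cost: 455.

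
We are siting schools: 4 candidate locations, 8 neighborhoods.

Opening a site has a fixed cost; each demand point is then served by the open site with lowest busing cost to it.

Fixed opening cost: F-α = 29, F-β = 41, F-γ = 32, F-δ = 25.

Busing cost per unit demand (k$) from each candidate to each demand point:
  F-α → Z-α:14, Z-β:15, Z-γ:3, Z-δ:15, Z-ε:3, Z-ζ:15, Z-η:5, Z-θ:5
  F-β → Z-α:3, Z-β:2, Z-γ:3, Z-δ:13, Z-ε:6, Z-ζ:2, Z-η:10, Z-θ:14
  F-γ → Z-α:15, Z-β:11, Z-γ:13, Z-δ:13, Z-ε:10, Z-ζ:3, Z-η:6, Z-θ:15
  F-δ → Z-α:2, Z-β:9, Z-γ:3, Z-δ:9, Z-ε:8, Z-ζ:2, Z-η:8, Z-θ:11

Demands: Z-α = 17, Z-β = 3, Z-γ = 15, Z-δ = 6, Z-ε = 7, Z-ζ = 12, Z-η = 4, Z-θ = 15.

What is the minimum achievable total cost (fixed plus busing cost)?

Open {F-α, F-δ}: assign each demand point to its cheapest open site.
  Z-α→F-δ 17×2=34, Z-β→F-δ 3×9=27, Z-γ→F-α 15×3=45, Z-δ→F-δ 6×9=54, Z-ε→F-α 7×3=21, Z-ζ→F-δ 12×2=24, Z-η→F-α 4×5=20, Z-θ→F-α 15×5=75
  busing cost 300, fixed 54 → total 354.
Compare {F-α, F-β, F-δ}: busing cost 279 + fixed 95 = 374.
Compare {F-α, F-γ, F-δ}: busing cost 300 + fixed 86 = 386.
Compare {F-α, F-β}: busing cost 320 + fixed 70 = 390.
All other subsets cost ≥ 374. Minimum total cost: 354.

354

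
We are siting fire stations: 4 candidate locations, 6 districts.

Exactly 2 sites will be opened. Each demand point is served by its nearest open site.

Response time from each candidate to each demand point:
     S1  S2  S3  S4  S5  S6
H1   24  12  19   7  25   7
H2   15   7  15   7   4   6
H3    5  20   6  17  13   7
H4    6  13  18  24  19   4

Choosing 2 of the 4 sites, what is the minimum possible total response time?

35

Open {H2, H3}.
  S1→H3 5, S2→H2 7, S3→H3 6, S4→H2 7, S5→H2 4, S6→H2 6  ⇒ total 35.
Compare {H2, H4}: total 43.
Compare {H1, H3}: total 50.
No size-2 selection does better; minimum is 35.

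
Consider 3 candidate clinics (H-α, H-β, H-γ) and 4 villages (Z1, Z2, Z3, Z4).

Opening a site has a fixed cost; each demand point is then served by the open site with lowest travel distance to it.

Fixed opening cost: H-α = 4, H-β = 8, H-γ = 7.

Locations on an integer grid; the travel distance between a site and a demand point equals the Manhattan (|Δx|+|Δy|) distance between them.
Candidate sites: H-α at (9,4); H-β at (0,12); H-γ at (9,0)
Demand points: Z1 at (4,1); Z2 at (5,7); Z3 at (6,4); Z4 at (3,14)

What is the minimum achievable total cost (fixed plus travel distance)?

35

Open {H-α, H-β}: assign each demand point to its cheapest open site.
  Z1→H-α 8, Z2→H-α 7, Z3→H-α 3, Z4→H-β 5
  travel distance 23, fixed 12 → total 35.
Compare {H-α}: travel distance 34 + fixed 4 = 38.
Compare {H-α, H-β, H-γ}: travel distance 21 + fixed 19 = 40.
Compare {H-α, H-γ}: travel distance 32 + fixed 11 = 43.
All other subsets cost ≥ 38. Minimum total cost: 35.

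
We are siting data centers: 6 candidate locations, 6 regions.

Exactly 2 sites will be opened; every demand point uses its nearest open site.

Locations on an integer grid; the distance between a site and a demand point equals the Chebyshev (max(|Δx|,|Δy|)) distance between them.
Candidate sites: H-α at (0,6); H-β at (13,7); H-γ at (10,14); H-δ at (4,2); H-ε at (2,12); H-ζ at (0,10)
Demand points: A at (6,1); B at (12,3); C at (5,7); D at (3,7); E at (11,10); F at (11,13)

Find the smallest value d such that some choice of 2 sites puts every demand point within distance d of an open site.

Open {H-α, H-β}.
  Farthest demand point is A at distance 6 (to H-α); all others are ≤ 6.
With {H-β, H-δ} the worst case is 6.
With {H-β, H-γ} the worst case is 7.
No size-2 selection achieves below 6.

6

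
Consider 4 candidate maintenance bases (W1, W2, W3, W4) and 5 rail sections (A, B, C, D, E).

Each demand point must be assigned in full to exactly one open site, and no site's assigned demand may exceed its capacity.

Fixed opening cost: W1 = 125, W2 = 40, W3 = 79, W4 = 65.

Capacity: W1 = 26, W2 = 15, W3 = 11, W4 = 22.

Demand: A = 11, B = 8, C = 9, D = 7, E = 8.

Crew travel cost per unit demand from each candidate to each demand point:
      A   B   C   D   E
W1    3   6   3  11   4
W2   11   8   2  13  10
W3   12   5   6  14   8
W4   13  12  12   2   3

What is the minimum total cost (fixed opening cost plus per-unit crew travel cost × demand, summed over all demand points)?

Open {W1, W2, W4}; cheapest assignment that respects the capacities:
  W1 (cap 26, load 19): A, B — cost 11×3 + 8×6 = 81
  W2 (cap 15, load 9): C — cost 9×2 = 18
  W4 (cap 22, load 15): D, E — cost 7×2 + 8×3 = 38
  Shipping 137, fixed 230 → total 367.
  Any other capacity-feasible assignment to {W1, W2, W4} ships for at least 137.
Compare {W1, W3, W4}: its best feasible assignment gives total 407.
Compare {W1, W2, W3, W4}: its best feasible assignment gives total 438.
Every other set of open sites that can feasibly serve all demand totals ≥ 407 even under its best assignment. Minimum: 367.

367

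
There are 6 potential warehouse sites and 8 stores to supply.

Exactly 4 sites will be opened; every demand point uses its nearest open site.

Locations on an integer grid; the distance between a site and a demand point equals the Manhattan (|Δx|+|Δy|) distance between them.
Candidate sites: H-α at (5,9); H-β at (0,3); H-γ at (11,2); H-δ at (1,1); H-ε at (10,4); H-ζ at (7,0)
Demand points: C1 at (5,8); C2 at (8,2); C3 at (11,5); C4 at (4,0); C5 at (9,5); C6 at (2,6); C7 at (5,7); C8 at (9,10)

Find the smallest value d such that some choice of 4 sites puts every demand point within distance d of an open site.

5

Open {H-α, H-β, H-γ, H-δ}.
  Farthest demand point is C5 at distance 5 (to H-γ); all others are ≤ 5.
With {H-α, H-β, H-γ, H-ζ} the worst case is 5.
With {H-α, H-β, H-δ, H-ε} the worst case is 5.
No size-4 selection achieves below 5.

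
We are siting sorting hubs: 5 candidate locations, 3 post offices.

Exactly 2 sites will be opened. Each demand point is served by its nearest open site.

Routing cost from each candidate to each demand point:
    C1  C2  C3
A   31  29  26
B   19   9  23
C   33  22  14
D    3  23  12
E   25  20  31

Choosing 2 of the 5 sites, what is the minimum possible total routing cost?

24

Open {B, D}.
  C1→D 3, C2→B 9, C3→D 12  ⇒ total 24.
Compare {D, E}: total 35.
Compare {C, D}: total 37.
No size-2 selection does better; minimum is 24.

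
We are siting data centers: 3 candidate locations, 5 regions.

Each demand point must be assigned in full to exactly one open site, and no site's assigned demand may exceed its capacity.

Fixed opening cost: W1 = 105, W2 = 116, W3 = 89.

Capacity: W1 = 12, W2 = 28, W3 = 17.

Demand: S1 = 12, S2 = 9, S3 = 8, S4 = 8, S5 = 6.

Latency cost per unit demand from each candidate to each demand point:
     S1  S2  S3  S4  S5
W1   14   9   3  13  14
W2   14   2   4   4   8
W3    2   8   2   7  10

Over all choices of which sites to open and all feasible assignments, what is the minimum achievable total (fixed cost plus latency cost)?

456

Open {W1, W2, W3}; cheapest assignment that respects the capacities:
  W1 (cap 12, load 8): S3 — cost 8×3 = 24
  W2 (cap 28, load 23): S2, S4, S5 — cost 9×2 + 8×4 + 6×8 = 98
  W3 (cap 17, load 12): S1 — cost 12×2 = 24
  Shipping 146, fixed 310 → total 456.
  Any other capacity-feasible assignment to {W1, W2, W3} ships for at least 146.
Compare {W2, W3}: its best feasible assignment gives total 511.
Every other set of open sites that can feasibly serve all demand totals ≥ 511 even under its best assignment. Minimum: 456.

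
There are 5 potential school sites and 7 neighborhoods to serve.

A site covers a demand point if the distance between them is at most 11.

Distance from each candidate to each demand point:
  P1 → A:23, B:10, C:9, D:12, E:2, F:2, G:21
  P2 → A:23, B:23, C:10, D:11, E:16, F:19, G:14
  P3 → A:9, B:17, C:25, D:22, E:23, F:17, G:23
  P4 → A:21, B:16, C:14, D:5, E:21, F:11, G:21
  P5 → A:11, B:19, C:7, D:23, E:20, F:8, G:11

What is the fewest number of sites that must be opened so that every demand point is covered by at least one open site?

3

Coverage sets (demand points within 11 of each site):
  P1: {B, C, E, F}
  P2: {C, D}
  P3: {A}
  P4: {D, F}
  P5: {A, C, F, G}
No 2 sites suffice: every size-2 union leaves at least one demand point uncovered.
But {P1, P2, P5} covers everything, so the minimum is 3.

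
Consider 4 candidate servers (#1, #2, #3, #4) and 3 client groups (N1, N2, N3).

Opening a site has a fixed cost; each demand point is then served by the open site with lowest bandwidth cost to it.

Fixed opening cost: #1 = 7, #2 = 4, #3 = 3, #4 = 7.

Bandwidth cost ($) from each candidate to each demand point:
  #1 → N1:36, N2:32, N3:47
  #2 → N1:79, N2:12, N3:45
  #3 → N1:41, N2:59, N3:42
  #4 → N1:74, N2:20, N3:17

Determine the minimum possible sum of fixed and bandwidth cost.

83

Open {#1, #2, #4}: assign each demand point to its cheapest open site.
  N1→#1 36, N2→#2 12, N3→#4 17
  bandwidth cost 65, fixed 18 → total 83.
Compare {#2, #3, #4}: bandwidth cost 70 + fixed 14 = 84.
Compare {#1, #2, #3, #4}: bandwidth cost 65 + fixed 21 = 86.
Compare {#1, #4}: bandwidth cost 73 + fixed 14 = 87.
All other subsets cost ≥ 84. Minimum total cost: 83.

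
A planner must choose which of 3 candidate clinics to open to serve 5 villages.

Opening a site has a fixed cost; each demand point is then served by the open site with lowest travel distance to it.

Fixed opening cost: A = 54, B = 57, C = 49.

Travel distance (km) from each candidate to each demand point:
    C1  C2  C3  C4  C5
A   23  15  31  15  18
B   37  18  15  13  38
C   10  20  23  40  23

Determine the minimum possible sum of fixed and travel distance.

Open {A}: assign each demand point to its cheapest open site.
  C1→A 23, C2→A 15, C3→A 31, C4→A 15, C5→A 18
  travel distance 102, fixed 54 → total 156.
Compare {C}: travel distance 116 + fixed 49 = 165.
Compare {B}: travel distance 121 + fixed 57 = 178.
Compare {A, C}: travel distance 81 + fixed 103 = 184.
All other subsets cost ≥ 165. Minimum total cost: 156.

156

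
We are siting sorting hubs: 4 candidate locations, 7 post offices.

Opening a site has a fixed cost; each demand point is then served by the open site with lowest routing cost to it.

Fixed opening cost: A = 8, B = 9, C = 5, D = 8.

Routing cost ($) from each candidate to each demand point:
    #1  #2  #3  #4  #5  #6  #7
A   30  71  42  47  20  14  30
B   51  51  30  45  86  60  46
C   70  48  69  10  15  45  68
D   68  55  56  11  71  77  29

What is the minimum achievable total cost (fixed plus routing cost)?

Open {A, B, C}: assign each demand point to its cheapest open site.
  #1→A 30, #2→C 48, #3→B 30, #4→C 10, #5→C 15, #6→A 14, #7→A 30
  routing cost 177, fixed 22 → total 199.
Compare {A, C}: routing cost 189 + fixed 13 = 202.
Compare {A, B, C, D}: routing cost 176 + fixed 30 = 206.
Compare {A, C, D}: routing cost 188 + fixed 21 = 209.
All other subsets cost ≥ 202. Minimum total cost: 199.

199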